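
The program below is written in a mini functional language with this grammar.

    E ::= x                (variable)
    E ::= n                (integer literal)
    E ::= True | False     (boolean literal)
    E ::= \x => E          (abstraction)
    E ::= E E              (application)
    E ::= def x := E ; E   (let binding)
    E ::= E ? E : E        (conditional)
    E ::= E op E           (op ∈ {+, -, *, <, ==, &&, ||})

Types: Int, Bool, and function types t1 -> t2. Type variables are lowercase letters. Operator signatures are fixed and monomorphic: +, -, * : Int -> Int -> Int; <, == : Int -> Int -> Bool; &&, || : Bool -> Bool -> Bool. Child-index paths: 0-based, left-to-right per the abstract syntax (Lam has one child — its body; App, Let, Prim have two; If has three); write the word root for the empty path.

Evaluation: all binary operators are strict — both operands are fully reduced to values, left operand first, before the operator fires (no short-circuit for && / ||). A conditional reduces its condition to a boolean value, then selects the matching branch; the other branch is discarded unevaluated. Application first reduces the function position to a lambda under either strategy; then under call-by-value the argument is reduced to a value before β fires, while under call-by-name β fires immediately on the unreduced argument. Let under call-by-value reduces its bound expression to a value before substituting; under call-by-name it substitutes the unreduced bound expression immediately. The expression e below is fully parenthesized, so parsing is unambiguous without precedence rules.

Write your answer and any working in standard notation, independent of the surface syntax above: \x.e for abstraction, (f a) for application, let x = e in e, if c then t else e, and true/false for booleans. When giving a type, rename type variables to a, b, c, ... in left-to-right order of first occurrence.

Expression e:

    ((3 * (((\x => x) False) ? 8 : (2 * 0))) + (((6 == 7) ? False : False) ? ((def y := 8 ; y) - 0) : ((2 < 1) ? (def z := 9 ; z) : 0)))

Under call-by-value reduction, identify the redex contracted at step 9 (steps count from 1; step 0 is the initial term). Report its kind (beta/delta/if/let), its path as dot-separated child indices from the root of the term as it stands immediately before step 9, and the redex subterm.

Answer: if at 1 : (if false then (let z = 9 in z) else 0)

Working:
step 0: ((3 * (if ((\x.x) false) then 8 else (2 * 0))) + (if (if (6 == 7) then false else false) then ((let y = 8 in y) - 0) else (if (2 < 1) then (let z = 9 in z) else 0)))
step 1: [beta@0.1.0] ((3 * (if false then 8 else (2 * 0))) + (if (if (6 == 7) then false else false) then ((let y = 8 in y) - 0) else (if (2 < 1) then (let z = 9 in z) else 0)))
step 2: [if@0.1] ((3 * (2 * 0)) + (if (if (6 == 7) then false else false) then ((let y = 8 in y) - 0) else (if (2 < 1) then (let z = 9 in z) else 0)))
step 3: [delta@0.1] ((3 * 0) + (if (if (6 == 7) then false else false) then ((let y = 8 in y) - 0) else (if (2 < 1) then (let z = 9 in z) else 0)))
step 4: [delta@0] (0 + (if (if (6 == 7) then false else false) then ((let y = 8 in y) - 0) else (if (2 < 1) then (let z = 9 in z) else 0)))
step 5: [delta@1.0.0] (0 + (if (if false then false else false) then ((let y = 8 in y) - 0) else (if (2 < 1) then (let z = 9 in z) else 0)))
step 6: [if@1.0] (0 + (if false then ((let y = 8 in y) - 0) else (if (2 < 1) then (let z = 9 in z) else 0)))
step 7: [if@1] (0 + (if (2 < 1) then (let z = 9 in z) else 0))
step 8: [delta@1.0] (0 + (if false then (let z = 9 in z) else 0))
step 9: [if@1] (0 + 0)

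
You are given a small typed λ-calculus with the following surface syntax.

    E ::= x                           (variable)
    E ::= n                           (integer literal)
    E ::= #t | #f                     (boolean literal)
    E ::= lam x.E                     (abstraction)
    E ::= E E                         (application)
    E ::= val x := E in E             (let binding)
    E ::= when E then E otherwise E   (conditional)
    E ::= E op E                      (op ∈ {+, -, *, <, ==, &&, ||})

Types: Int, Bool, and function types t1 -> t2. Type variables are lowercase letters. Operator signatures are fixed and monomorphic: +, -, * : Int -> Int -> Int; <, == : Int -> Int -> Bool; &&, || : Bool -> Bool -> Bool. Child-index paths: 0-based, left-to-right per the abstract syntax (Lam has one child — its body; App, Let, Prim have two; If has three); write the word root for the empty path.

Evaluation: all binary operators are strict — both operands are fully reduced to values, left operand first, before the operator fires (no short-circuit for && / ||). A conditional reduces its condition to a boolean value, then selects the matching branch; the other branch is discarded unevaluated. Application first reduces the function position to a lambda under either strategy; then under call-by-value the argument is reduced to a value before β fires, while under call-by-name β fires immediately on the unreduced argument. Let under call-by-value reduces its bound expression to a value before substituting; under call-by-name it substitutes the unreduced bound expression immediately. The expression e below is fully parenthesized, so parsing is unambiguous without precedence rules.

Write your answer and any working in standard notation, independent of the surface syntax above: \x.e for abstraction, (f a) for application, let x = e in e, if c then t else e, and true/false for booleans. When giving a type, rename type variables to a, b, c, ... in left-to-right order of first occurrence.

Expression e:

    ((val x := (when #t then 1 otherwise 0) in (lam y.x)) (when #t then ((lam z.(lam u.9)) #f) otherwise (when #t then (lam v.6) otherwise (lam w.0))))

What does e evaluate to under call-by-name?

Derivation:
step 0: ((let x = (if true then 1 else 0) in (\y.x)) (if true then ((\z.(\u.9)) false) else (if true then (\v.6) else (\w.0))))
step 1: [let@0] ((\y.(if true then 1 else 0)) (if true then ((\z.(\u.9)) false) else (if true then (\v.6) else (\w.0))))
step 2: [beta@root] (if true then 1 else 0)
step 3: [if@root] 1

Answer: 1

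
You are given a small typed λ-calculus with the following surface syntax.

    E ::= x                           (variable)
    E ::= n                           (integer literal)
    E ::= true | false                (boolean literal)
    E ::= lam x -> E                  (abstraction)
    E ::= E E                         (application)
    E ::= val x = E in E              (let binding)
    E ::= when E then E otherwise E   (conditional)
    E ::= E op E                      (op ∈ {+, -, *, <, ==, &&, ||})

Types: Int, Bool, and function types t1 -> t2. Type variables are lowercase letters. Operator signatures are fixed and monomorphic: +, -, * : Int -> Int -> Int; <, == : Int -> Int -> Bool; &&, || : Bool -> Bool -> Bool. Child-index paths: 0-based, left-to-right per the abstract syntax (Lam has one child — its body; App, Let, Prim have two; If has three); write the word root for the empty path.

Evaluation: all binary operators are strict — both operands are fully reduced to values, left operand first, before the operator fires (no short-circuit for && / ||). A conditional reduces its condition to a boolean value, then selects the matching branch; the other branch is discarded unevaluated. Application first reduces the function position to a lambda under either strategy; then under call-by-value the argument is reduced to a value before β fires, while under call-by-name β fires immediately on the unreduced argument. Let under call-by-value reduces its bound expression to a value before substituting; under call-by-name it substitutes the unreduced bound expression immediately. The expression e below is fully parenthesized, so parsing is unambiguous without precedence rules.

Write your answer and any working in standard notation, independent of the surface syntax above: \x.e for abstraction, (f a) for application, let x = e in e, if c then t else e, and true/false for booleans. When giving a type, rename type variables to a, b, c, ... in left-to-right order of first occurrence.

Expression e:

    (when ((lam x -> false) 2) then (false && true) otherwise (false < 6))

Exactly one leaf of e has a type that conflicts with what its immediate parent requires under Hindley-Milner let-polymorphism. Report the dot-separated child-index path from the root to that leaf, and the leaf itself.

Answer: 2.0 : false

Working:
\x._ : a -> Bool
  unify a -> Bool ~ Int -> b
  unify a ~ Int
  unify Bool ~ b
_ _ : Bool
  unify Bool ~ Bool
  unify Bool ~ Bool
  unify Bool ~ Bool
  unify Bool ~ Int
  FAIL: mismatch Bool ~ Int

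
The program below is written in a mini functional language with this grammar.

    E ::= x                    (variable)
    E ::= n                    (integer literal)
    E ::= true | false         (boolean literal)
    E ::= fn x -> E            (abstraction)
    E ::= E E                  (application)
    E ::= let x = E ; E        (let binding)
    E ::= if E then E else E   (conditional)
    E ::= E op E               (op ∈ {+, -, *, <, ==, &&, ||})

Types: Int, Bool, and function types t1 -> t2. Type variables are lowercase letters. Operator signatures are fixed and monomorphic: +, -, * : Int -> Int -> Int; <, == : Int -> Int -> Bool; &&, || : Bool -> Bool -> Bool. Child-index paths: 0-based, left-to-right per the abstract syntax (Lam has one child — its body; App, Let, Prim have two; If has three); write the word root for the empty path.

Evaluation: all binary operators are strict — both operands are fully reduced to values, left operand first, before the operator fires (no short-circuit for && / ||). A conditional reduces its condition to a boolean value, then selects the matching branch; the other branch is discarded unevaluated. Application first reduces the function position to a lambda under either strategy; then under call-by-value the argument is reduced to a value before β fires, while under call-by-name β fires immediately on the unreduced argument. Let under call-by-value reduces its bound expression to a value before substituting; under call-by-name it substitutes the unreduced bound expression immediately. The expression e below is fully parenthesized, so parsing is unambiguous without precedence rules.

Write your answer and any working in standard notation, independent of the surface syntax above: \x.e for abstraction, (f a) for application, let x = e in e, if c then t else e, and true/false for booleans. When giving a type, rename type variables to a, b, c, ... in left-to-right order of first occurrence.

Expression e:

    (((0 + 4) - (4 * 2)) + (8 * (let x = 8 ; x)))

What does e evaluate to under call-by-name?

Answer: 60

Working:
step 0: (((0 + 4) - (4 * 2)) + (8 * (let x = 8 in x)))
step 1: [delta@0.0] ((4 - (4 * 2)) + (8 * (let x = 8 in x)))
step 2: [delta@0.1] ((4 - 8) + (8 * (let x = 8 in x)))
step 3: [delta@0] (-4 + (8 * (let x = 8 in x)))
step 4: [let@1.1] (-4 + (8 * 8))
step 5: [delta@1] (-4 + 64)
step 6: [delta@root] 60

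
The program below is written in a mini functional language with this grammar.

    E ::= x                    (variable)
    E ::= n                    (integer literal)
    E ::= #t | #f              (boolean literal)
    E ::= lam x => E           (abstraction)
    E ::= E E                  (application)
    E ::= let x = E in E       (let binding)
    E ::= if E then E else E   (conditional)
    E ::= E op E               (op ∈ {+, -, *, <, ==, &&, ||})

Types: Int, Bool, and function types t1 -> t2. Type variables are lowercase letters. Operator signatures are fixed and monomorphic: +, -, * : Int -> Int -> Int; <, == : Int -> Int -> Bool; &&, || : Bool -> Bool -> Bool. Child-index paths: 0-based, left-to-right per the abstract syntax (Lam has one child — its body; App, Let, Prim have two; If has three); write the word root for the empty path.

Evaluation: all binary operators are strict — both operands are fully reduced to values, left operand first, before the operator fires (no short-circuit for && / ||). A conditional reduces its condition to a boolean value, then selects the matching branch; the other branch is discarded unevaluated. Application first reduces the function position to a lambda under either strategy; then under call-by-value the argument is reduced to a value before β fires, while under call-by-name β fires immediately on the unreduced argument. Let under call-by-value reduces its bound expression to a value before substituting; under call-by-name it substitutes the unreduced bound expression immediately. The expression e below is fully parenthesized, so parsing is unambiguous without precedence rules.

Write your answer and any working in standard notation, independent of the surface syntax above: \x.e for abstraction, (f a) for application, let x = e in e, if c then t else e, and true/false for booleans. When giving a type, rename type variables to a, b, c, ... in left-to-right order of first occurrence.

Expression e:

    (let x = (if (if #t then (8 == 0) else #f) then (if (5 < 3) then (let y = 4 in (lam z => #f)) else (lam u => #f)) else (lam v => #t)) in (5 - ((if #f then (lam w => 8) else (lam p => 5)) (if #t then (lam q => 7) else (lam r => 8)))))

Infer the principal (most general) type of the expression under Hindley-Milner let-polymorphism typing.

Answer: Int

Trace:
  unify Bool ~ Bool
  unify Int ~ Int
  unify Int ~ Int
  unify Bool ~ Bool
  unify Bool ~ Bool
  unify Int ~ Int
  unify Int ~ Int
  unify Bool ~ Bool
let y : Int
\z._ : a -> Bool
\u._ : b -> Bool
  unify a -> Bool ~ b -> Bool
  unify a ~ b
  unify Bool ~ Bool
\v._ : c -> Bool
  unify b -> Bool ~ c -> Bool
  unify b ~ c
  unify Bool ~ Bool
let x : forall. c -> Bool
  unify Int ~ Int
  unify Bool ~ Bool
\w._ : d -> Int
\p._ : e -> Int
  unify d -> Int ~ e -> Int
  unify d ~ e
  unify Int ~ Int
  unify Bool ~ Bool
\q._ : f -> Int
\r._ : g -> Int
  unify f -> Int ~ g -> Int
  unify f ~ g
  unify Int ~ Int
  unify e -> Int ~ (g -> Int) -> h
  unify e ~ g -> Int
  unify Int ~ h
_ _ : Int
  unify Int ~ Int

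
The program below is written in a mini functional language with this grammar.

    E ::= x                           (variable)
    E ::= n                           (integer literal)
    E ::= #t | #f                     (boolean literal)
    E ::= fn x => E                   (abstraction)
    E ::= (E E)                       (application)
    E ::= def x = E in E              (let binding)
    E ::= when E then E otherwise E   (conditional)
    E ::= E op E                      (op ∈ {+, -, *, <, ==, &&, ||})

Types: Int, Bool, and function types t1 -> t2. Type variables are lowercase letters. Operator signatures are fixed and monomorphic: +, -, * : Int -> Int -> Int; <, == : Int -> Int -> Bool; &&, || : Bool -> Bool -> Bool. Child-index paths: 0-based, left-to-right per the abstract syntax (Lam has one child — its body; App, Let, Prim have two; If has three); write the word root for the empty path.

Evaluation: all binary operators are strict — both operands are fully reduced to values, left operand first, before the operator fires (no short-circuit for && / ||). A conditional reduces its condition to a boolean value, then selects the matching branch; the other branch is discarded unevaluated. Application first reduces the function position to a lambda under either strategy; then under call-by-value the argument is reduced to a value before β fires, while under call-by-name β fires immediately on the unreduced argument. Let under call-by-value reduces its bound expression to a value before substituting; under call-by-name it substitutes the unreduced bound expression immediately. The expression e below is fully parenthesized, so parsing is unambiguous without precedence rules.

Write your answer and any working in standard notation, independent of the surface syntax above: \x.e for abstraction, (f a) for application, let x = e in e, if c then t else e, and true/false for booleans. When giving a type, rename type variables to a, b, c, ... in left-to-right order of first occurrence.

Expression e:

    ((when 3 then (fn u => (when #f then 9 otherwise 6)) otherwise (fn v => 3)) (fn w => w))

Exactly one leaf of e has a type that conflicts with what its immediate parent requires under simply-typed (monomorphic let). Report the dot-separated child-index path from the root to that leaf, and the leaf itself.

Derivation:
  unify Int ~ Bool
  FAIL: mismatch Int ~ Bool

Answer: 0.0 : 3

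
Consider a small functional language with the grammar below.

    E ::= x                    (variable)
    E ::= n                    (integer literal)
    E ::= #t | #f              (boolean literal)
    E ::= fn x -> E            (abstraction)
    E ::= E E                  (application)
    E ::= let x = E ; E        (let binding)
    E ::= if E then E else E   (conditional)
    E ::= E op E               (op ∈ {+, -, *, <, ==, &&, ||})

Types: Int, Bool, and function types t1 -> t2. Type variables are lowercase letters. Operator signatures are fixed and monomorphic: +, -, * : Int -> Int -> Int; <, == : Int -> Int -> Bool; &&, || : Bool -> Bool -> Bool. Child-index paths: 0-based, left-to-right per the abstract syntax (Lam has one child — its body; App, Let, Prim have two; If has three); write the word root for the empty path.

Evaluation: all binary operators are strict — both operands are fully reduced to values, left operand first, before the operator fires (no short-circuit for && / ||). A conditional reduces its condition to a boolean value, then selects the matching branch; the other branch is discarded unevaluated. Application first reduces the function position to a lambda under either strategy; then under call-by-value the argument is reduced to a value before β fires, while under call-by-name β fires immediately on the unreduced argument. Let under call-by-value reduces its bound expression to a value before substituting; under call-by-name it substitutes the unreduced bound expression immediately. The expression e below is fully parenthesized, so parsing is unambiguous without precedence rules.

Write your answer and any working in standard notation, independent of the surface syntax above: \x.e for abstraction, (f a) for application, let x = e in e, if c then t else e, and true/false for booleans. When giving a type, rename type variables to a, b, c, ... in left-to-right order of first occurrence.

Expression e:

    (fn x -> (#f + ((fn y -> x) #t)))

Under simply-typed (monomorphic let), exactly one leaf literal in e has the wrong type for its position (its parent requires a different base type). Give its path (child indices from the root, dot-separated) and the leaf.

Derivation:
  unify Bool ~ Int
  FAIL: mismatch Bool ~ Int

Answer: 0.0 : false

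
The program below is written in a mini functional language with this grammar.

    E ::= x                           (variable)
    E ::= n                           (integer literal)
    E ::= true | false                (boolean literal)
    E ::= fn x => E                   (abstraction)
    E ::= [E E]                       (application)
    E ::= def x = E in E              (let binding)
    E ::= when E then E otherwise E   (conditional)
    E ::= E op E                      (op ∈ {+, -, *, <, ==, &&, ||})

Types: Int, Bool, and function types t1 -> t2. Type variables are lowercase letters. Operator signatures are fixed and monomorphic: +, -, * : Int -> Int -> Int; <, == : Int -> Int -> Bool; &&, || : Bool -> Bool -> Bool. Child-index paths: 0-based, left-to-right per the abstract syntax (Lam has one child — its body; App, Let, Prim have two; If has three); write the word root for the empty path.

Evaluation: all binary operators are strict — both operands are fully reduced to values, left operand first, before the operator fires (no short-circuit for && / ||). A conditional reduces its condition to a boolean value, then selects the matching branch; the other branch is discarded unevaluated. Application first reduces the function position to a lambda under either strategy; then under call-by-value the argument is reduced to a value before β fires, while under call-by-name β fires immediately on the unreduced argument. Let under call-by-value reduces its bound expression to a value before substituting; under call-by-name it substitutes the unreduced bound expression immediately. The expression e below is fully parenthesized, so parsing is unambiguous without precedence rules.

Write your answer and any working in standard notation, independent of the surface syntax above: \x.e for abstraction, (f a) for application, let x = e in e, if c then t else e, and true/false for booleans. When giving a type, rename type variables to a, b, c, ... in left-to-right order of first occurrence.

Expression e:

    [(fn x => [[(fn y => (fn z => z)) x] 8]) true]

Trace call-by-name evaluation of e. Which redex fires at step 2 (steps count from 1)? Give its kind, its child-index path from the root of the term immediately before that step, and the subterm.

Trace:
step 0: ((\x.(((\y.(\z.z)) x) 8)) true)
step 1: [beta@root] (((\y.(\z.z)) true) 8)
step 2: [beta@0] ((\z.z) 8)

Answer: beta at 0 : ((\y.(\z.z)) true)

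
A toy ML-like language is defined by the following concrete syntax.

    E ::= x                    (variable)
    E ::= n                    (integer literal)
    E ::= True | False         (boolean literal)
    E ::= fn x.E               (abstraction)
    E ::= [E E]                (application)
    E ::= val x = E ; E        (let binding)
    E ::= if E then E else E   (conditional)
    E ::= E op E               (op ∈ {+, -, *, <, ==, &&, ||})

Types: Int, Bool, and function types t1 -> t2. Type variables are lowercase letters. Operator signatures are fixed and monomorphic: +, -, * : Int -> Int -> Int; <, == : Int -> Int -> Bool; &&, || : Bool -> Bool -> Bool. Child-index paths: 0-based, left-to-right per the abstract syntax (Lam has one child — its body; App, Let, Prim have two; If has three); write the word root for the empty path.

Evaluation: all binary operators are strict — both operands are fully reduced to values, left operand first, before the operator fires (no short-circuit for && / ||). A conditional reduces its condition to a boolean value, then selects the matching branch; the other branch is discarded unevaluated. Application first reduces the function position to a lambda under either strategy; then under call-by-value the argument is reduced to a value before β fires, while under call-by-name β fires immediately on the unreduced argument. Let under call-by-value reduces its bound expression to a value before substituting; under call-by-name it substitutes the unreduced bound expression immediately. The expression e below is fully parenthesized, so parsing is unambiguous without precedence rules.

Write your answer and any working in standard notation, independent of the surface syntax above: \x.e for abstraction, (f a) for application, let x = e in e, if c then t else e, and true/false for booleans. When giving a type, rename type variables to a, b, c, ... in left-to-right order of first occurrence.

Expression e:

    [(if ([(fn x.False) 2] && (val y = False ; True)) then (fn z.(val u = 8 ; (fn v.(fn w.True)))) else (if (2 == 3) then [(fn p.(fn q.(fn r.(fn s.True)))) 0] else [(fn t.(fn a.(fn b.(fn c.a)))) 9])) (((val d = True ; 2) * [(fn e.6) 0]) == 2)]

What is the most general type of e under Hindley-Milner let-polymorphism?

Answer: a -> b -> Bool

Working:
\x._ : a -> Bool
  unify a -> Bool ~ Int -> b
  unify a ~ Int
  unify Bool ~ b
_ _ : Bool
  unify Bool ~ Bool
let y : Bool
  unify Bool ~ Bool
  unify Bool ~ Bool
let u : Int
\w._ : e -> Bool
\v._ : d -> e -> Bool
\z._ : c -> d -> e -> Bool
  unify Int ~ Int
  unify Int ~ Int
  unify Bool ~ Bool
\s._ : i -> Bool
\r._ : h -> i -> Bool
\q._ : g -> h -> i -> Bool
\p._ : f -> g -> h -> i -> Bool
  unify f -> g -> h -> i -> Bool ~ Int -> j
  unify f ~ Int
  unify g -> h -> i -> Bool ~ j
_ _ : g -> h -> i -> Bool
a : l
\c._ : n -> l
\b._ : m -> n -> l
\a._ : l -> m -> n -> l
\t._ : k -> l -> m -> n -> l
  unify k -> l -> m -> n -> l ~ Int -> o
  unify k ~ Int
  unify l -> m -> n -> l ~ o
_ _ : l -> m -> n -> l
  unify g -> h -> i -> Bool ~ l -> m -> n -> l
  unify g ~ l
  unify h -> i -> Bool ~ m -> n -> l
  unify h ~ m
  unify i -> Bool ~ n -> l
  unify i ~ n
  unify Bool ~ l
  unify c -> d -> e -> Bool ~ Bool -> m -> n -> Bool
  unify c ~ Bool
  unify d -> e -> Bool ~ m -> n -> Bool
  unify d ~ m
  unify e -> Bool ~ n -> Bool
  unify e ~ n
  unify Bool ~ Bool
let d : Bool
  unify Int ~ Int
\e._ : p -> Int
  unify p -> Int ~ Int -> q
  unify p ~ Int
  unify Int ~ q
_ _ : Int
  unify Int ~ Int
  unify Int ~ Int
  unify Int ~ Int
  unify Bool -> m -> n -> Bool ~ Bool -> r
  unify Bool ~ Bool
  unify m -> n -> Bool ~ r
_ _ : m -> n -> Bool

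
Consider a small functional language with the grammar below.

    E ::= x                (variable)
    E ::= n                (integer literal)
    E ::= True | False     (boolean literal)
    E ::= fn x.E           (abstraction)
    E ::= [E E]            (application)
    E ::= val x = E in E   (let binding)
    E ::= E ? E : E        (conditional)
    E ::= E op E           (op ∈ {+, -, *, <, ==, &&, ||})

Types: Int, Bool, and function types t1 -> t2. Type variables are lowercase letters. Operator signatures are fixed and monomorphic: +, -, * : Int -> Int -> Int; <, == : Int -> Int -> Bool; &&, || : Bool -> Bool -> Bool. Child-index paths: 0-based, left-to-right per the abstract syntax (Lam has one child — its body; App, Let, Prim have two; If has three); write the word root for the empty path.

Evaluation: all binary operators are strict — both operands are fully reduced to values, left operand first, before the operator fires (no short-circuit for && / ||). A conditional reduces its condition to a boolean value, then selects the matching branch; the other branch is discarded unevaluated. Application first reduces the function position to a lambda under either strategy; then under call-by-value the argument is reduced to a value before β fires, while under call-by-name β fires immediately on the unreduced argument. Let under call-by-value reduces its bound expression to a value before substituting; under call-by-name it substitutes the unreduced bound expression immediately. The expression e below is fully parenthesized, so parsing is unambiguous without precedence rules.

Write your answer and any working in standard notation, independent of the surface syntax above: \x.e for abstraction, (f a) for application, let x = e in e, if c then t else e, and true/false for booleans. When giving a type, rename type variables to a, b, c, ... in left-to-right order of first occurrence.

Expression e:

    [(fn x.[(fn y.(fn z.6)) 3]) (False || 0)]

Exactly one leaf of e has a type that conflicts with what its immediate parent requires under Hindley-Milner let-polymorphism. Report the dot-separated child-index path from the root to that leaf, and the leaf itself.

Answer: 1.1 : 0

Derivation:
\z._ : c -> Int
\y._ : b -> c -> Int
  unify b -> c -> Int ~ Int -> d
  unify b ~ Int
  unify c -> Int ~ d
_ _ : c -> Int
\x._ : a -> c -> Int
  unify Bool ~ Bool
  unify Int ~ Bool
  FAIL: mismatch Int ~ Bool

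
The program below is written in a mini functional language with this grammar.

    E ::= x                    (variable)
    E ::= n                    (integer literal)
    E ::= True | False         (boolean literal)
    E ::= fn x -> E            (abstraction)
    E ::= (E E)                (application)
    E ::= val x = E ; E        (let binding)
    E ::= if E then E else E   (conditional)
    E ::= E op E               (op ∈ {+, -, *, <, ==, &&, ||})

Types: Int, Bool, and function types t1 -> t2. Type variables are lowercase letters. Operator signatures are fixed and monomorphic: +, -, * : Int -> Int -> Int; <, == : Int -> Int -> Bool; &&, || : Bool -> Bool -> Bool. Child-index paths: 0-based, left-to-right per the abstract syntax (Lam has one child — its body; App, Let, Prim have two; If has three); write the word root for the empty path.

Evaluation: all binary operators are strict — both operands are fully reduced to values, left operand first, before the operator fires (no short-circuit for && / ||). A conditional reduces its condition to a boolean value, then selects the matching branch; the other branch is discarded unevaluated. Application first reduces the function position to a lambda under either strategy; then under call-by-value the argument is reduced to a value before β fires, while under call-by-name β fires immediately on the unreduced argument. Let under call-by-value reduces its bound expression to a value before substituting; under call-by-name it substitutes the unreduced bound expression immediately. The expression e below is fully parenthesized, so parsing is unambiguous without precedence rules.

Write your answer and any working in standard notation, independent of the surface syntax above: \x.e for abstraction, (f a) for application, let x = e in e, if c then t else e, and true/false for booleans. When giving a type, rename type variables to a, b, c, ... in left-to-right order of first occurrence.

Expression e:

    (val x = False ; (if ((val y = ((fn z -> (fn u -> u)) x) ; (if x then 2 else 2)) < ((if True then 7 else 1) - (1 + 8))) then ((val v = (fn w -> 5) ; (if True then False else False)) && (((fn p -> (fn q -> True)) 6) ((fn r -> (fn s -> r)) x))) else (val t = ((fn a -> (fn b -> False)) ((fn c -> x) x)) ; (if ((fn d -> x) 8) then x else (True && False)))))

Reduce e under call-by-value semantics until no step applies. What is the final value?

Answer: false

Trace:
step 0: (let x = false in (if ((let y = ((\z.(\u.u)) x) in (if x then 2 else 2)) < ((if true then 7 else 1) - (1 + 8))) then ((let v = (\w.5) in (if true then false else false)) && (((\p.(\q.true)) 6) ((\r.(\s.r)) x))) else (let t = ((\a.(\b.false)) ((\c.x) x)) in (if ((\d.x) 8) then x else (true && false)))))
step 1: [let@root] (if ((let y = ((\z.(\u.u)) false) in (if false then 2 else 2)) < ((if true then 7 else 1) - (1 + 8))) then ((let v = (\w.5) in (if true then false else false)) && (((\p.(\q.true)) 6) ((\r.(\s.r)) false))) else (let t = ((\a.(\b.false)) ((\c.false) false)) in (if ((\d.false) 8) then false else (true && false))))
step 2: [beta@0.0.0] (if ((let y = (\u.u) in (if false then 2 else 2)) < ((if true then 7 else 1) - (1 + 8))) then ((let v = (\w.5) in (if true then false else false)) && (((\p.(\q.true)) 6) ((\r.(\s.r)) false))) else (let t = ((\a.(\b.false)) ((\c.false) false)) in (if ((\d.false) 8) then false else (true && false))))
step 3: [let@0.0] (if ((if false then 2 else 2) < ((if true then 7 else 1) - (1 + 8))) then ((let v = (\w.5) in (if true then false else false)) && (((\p.(\q.true)) 6) ((\r.(\s.r)) false))) else (let t = ((\a.(\b.false)) ((\c.false) false)) in (if ((\d.false) 8) then false else (true && false))))
step 4: [if@0.0] (if (2 < ((if true then 7 else 1) - (1 + 8))) then ((let v = (\w.5) in (if true then false else false)) && (((\p.(\q.true)) 6) ((\r.(\s.r)) false))) else (let t = ((\a.(\b.false)) ((\c.false) false)) in (if ((\d.false) 8) then false else (true && false))))
step 5: [if@0.1.0] (if (2 < (7 - (1 + 8))) then ((let v = (\w.5) in (if true then false else false)) && (((\p.(\q.true)) 6) ((\r.(\s.r)) false))) else (let t = ((\a.(\b.false)) ((\c.false) false)) in (if ((\d.false) 8) then false else (true && false))))
step 6: [delta@0.1.1] (if (2 < (7 - 9)) then ((let v = (\w.5) in (if true then false else false)) && (((\p.(\q.true)) 6) ((\r.(\s.r)) false))) else (let t = ((\a.(\b.false)) ((\c.false) false)) in (if ((\d.false) 8) then false else (true && false))))
step 7: [delta@0.1] (if (2 < -2) then ((let v = (\w.5) in (if true then false else false)) && (((\p.(\q.true)) 6) ((\r.(\s.r)) false))) else (let t = ((\a.(\b.false)) ((\c.false) false)) in (if ((\d.false) 8) then false else (true && false))))
step 8: [delta@0] (if false then ((let v = (\w.5) in (if true then false else false)) && (((\p.(\q.true)) 6) ((\r.(\s.r)) false))) else (let t = ((\a.(\b.false)) ((\c.false) false)) in (if ((\d.false) 8) then false else (true && false))))
step 9: [if@root] (let t = ((\a.(\b.false)) ((\c.false) false)) in (if ((\d.false) 8) then false else (true && false)))
step 10: [beta@0.1] (let t = ((\a.(\b.false)) false) in (if ((\d.false) 8) then false else (true && false)))
step 11: [beta@0] (let t = (\b.false) in (if ((\d.false) 8) then false else (true && false)))
step 12: [let@root] (if ((\d.false) 8) then false else (true && false))
step 13: [beta@0] (if false then false else (true && false))
step 14: [if@root] (true && false)
step 15: [delta@root] false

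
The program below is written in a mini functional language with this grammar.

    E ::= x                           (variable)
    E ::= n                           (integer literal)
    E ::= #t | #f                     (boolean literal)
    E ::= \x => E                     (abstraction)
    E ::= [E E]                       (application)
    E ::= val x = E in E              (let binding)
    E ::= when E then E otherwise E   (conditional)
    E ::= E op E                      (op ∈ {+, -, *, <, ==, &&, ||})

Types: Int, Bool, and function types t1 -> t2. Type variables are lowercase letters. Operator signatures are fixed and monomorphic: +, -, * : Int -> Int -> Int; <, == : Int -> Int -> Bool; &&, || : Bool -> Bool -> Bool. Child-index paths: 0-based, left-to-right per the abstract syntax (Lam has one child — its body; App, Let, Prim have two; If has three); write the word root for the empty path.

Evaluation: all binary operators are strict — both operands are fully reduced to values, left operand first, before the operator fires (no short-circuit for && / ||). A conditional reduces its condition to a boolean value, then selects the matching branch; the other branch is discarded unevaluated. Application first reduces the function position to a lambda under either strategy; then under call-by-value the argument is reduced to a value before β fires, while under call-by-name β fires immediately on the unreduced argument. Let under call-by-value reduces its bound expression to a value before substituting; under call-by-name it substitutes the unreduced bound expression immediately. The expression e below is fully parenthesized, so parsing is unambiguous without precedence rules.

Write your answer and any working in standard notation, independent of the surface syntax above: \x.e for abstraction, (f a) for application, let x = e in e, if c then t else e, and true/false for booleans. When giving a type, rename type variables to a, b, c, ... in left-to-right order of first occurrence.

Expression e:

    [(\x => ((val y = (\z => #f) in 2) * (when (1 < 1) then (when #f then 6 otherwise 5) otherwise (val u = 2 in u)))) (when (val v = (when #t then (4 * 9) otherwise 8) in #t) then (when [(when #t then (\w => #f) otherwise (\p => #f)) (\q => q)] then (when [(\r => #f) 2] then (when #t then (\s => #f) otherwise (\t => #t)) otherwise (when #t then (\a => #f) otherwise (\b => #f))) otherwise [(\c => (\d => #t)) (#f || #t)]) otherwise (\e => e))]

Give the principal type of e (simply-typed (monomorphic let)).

Answer: Int

Working:
\z._ : b -> Bool
let y : b -> Bool
  unify Int ~ Int
  unify Int ~ Int
  unify Int ~ Int
  unify Bool ~ Bool
  unify Bool ~ Bool
  unify Int ~ Int
let u : Int
u : Int
  unify Int ~ Int
  unify Int ~ Int
\x._ : a -> Int
  unify Bool ~ Bool
  unify Int ~ Int
  unify Int ~ Int
  unify Int ~ Int
let v : Int
  unify Bool ~ Bool
  unify Bool ~ Bool
\w._ : c -> Bool
\p._ : d -> Bool
  unify c -> Bool ~ d -> Bool
  unify c ~ d
  unify Bool ~ Bool
q : e
\q._ : e -> e
  unify d -> Bool ~ (e -> e) -> f
  unify d ~ e -> e
  unify Bool ~ f
_ _ : Bool
  unify Bool ~ Bool
\r._ : g -> Bool
  unify g -> Bool ~ Int -> h
  unify g ~ Int
  unify Bool ~ h
_ _ : Bool
  unify Bool ~ Bool
  unify Bool ~ Bool
\s._ : i -> Bool
\t._ : j -> Bool
  unify i -> Bool ~ j -> Bool
  unify i ~ j
  unify Bool ~ Bool
  unify Bool ~ Bool
\a._ : k -> Bool
\b._ : l -> Bool
  unify k -> Bool ~ l -> Bool
  unify k ~ l
  unify Bool ~ Bool
  unify j -> Bool ~ l -> Bool
  unify j ~ l
  unify Bool ~ Bool
\d._ : n -> Bool
\c._ : m -> n -> Bool
  unify Bool ~ Bool
  unify Bool ~ Bool
  unify m -> n -> Bool ~ Bool -> o
  unify m ~ Bool
  unify n -> Bool ~ o
_ _ : n -> Bool
  unify l -> Bool ~ n -> Bool
  unify l ~ n
  unify Bool ~ Bool
e : p
\e._ : p -> p
  unify n -> Bool ~ p -> p
  unify n ~ p
  unify Bool ~ p
  unify a -> Int ~ (Bool -> Bool) -> q
  unify a ~ Bool -> Bool
  unify Int ~ q
_ _ : Int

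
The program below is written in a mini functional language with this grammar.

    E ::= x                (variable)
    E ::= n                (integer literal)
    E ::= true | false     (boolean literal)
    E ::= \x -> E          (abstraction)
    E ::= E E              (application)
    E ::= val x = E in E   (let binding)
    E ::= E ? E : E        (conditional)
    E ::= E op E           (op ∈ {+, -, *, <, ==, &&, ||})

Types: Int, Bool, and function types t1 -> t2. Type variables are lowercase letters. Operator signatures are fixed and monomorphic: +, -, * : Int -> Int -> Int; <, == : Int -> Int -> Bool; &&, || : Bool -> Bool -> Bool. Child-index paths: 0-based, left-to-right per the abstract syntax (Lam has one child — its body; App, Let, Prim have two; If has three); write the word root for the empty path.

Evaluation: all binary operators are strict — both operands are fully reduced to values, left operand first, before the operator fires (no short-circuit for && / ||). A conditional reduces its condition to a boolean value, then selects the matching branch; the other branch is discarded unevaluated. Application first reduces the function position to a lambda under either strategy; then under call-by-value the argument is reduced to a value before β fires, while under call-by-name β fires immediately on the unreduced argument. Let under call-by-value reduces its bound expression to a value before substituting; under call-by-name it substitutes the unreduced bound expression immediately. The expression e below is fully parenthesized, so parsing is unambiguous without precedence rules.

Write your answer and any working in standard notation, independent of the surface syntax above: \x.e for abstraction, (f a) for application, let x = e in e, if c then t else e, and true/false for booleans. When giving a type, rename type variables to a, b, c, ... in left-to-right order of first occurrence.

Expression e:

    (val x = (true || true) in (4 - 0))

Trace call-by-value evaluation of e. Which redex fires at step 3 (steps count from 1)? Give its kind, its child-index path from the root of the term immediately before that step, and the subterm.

Trace:
step 0: (let x = (true || true) in (4 - 0))
step 1: [delta@0] (let x = true in (4 - 0))
step 2: [let@root] (4 - 0)
step 3: [delta@root] 4

Answer: delta at root : (4 - 0)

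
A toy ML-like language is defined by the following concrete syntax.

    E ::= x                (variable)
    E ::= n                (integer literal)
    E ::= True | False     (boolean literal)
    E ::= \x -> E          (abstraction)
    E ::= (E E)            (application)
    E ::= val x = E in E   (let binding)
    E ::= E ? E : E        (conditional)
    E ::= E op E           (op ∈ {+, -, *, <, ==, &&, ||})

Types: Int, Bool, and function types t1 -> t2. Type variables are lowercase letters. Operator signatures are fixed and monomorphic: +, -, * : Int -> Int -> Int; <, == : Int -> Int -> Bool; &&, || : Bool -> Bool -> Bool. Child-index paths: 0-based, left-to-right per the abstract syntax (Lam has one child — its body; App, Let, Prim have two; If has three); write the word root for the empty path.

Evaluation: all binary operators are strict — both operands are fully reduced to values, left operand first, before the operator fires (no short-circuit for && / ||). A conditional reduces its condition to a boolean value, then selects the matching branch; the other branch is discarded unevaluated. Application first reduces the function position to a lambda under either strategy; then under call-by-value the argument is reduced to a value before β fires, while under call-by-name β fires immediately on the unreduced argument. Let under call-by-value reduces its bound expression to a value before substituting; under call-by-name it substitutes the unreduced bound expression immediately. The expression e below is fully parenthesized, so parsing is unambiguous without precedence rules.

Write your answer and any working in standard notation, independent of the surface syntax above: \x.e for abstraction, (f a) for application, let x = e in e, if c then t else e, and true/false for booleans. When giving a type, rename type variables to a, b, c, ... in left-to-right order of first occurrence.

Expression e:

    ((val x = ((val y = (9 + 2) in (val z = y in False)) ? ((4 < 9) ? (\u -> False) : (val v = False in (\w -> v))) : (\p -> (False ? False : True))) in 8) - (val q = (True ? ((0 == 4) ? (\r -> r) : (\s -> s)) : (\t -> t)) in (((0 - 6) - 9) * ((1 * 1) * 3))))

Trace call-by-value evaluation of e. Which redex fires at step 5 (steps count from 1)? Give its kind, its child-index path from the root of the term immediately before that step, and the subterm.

Working:
step 0: ((let x = (if (let y = (9 + 2) in (let z = y in false)) then (if (4 < 9) then (\u.false) else (let v = false in (\w.v))) else (\p.(if false then false else true))) in 8) - (let q = (if true then (if (0 == 4) then (\r.r) else (\s.s)) else (\t.t)) in (((0 - 6) - 9) * ((1 * 1) * 3))))
step 1: [delta@0.0.0.0] ((let x = (if (let y = 11 in (let z = y in false)) then (if (4 < 9) then (\u.false) else (let v = false in (\w.v))) else (\p.(if false then false else true))) in 8) - (let q = (if true then (if (0 == 4) then (\r.r) else (\s.s)) else (\t.t)) in (((0 - 6) - 9) * ((1 * 1) * 3))))
step 2: [let@0.0.0] ((let x = (if (let z = 11 in false) then (if (4 < 9) then (\u.false) else (let v = false in (\w.v))) else (\p.(if false then false else true))) in 8) - (let q = (if true then (if (0 == 4) then (\r.r) else (\s.s)) else (\t.t)) in (((0 - 6) - 9) * ((1 * 1) * 3))))
step 3: [let@0.0.0] ((let x = (if false then (if (4 < 9) then (\u.false) else (let v = false in (\w.v))) else (\p.(if false then false else true))) in 8) - (let q = (if true then (if (0 == 4) then (\r.r) else (\s.s)) else (\t.t)) in (((0 - 6) - 9) * ((1 * 1) * 3))))
step 4: [if@0.0] ((let x = (\p.(if false then false else true)) in 8) - (let q = (if true then (if (0 == 4) then (\r.r) else (\s.s)) else (\t.t)) in (((0 - 6) - 9) * ((1 * 1) * 3))))
step 5: [let@0] (8 - (let q = (if true then (if (0 == 4) then (\r.r) else (\s.s)) else (\t.t)) in (((0 - 6) - 9) * ((1 * 1) * 3))))

Answer: let at 0 : (let x = (\p.(if false then false else true)) in 8)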